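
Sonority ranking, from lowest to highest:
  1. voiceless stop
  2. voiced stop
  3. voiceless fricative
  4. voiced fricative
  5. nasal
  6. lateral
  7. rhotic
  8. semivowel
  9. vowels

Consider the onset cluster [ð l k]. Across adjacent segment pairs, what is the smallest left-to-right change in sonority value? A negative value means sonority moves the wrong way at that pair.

-5

/ð/ is a voiced fricative (sonority 4).
/l/ is a lateral (sonority 6).
/k/ is a voiceless stop (sonority 1).
/ð/→/l/: change +2.
/l/→/k/: change -5.
Minimum = -5.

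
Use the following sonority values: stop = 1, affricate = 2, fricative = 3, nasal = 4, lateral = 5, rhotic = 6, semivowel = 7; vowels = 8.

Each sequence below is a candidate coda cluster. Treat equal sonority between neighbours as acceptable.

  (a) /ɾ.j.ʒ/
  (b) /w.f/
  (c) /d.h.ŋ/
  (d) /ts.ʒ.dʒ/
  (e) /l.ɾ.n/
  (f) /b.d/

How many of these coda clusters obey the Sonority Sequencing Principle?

2

(a) sonority 6-7-3: ill-formed.
(b) sonority 7-3: well-formed.
(c) sonority 1-3-4: ill-formed.
(d) sonority 2-3-2: ill-formed.
(e) sonority 5-6-4: ill-formed.
(f) sonority 1-1: well-formed.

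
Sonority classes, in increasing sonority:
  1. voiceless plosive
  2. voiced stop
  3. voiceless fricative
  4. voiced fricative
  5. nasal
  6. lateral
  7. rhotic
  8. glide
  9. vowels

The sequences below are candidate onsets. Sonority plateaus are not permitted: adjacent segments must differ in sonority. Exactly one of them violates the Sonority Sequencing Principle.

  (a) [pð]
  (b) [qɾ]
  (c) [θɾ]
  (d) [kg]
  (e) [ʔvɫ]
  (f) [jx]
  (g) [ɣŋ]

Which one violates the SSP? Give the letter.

f

(a) [pð]: profile 1-4 — obeys.
(b) [qɾ]: profile 1-7 — obeys.
(c) [θɾ]: profile 3-7 — obeys.
(d) [kg]: profile 1-2 — obeys.
(e) [ʔvɫ]: profile 1-4-6 — obeys.
(f) [jx]: profile 8-3 — violates.
(g) [ɣŋ]: profile 4-5 — obeys.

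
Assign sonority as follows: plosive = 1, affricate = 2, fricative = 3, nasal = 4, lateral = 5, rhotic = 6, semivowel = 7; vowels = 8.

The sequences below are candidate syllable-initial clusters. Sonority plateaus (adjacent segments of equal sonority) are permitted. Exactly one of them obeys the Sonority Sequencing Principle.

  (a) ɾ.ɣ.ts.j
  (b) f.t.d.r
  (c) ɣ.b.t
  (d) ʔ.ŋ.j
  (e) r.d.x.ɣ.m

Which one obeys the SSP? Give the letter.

(a) 6-3-2-7 → violates
(b) 3-1-1-6 → violates
(c) 3-1-1 → violates
(d) 1-4-7 → obeys
(e) 6-1-3-3-4 → violates

d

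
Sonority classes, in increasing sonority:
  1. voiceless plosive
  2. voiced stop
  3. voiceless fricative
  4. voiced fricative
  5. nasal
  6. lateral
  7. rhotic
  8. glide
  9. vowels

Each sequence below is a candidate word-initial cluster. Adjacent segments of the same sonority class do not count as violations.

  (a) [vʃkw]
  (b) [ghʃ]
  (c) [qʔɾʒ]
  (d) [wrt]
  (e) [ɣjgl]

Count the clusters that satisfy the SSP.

(a) 4-3-1-8 → violates
(b) 2-3-3 → obeys
(c) 1-1-7-4 → violates
(d) 8-7-1 → violates
(e) 4-8-2-6 → violates

1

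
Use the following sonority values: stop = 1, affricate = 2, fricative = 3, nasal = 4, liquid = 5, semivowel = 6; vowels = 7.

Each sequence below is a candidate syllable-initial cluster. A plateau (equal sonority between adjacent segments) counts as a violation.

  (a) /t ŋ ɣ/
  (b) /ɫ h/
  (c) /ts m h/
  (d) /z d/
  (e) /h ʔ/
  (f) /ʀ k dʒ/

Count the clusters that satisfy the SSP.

0

(a) sonority 1-4-3: ill-formed.
(b) sonority 5-3: ill-formed.
(c) sonority 2-4-3: ill-formed.
(d) sonority 3-1: ill-formed.
(e) sonority 3-1: ill-formed.
(f) sonority 5-1-2: ill-formed.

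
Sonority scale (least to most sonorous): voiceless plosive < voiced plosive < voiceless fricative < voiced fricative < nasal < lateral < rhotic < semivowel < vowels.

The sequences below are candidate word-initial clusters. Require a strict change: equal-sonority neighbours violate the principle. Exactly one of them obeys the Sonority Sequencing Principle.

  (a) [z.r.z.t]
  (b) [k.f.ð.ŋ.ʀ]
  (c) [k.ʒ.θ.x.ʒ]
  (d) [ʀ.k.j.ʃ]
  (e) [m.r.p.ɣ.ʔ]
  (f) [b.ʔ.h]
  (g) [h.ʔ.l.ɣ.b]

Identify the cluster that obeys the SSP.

(a) sonority 4-7-4-1: ill-formed.
(b) sonority 1-3-4-5-7: well-formed.
(c) sonority 1-4-3-3-4: ill-formed.
(d) sonority 7-1-8-3: ill-formed.
(e) sonority 5-7-1-4-1: ill-formed.
(f) sonority 2-1-3: ill-formed.
(g) sonority 3-1-6-4-2: ill-formed.

b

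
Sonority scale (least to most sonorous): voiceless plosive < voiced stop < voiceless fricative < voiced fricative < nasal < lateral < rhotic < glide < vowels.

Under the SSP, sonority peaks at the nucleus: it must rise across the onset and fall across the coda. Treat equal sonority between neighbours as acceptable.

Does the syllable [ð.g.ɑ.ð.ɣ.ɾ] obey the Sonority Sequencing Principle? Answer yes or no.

no

Onset: /ð/ is a voiced fricative (sonority 4), /g/ is a voiced stop (sonority 2); then the nucleus /ɑ/ (sonority 9).
Onset profile 4-2-9 — does not rise throughout.
Coda: /ð/ is a voiced fricative (sonority 4), /ɣ/ is a voiced fricative (sonority 4), /ɾ/ is a rhotic (sonority 7).
Coda profile 9-4-4-7 — does not fall throughout.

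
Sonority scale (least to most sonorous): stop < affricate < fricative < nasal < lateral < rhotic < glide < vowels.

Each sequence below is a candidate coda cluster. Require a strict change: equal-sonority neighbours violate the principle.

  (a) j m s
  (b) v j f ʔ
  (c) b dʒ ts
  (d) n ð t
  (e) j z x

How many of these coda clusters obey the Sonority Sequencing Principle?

2

(a) sonority 7-4-3: well-formed.
(b) sonority 3-7-3-1: ill-formed.
(c) sonority 1-2-2: ill-formed.
(d) sonority 4-3-1: well-formed.
(e) sonority 7-3-3: ill-formed.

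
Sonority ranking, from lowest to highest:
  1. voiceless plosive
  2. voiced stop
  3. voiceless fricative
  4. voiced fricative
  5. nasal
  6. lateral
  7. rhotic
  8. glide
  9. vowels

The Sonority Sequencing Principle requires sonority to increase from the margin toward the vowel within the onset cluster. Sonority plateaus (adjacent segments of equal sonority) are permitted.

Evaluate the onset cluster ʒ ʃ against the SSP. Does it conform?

no

/ʒ/ — voiced fricative, sonority 4.
/ʃ/ — voiceless fricative, sonority 3.
The profile is 4-3. Between /ʒ/ (4) and /ʃ/ (3) sonority does not rise, so the cluster violates the SSP.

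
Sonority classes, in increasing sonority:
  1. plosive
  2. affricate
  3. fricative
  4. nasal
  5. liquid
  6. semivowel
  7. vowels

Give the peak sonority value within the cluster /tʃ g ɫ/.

5

/tʃ/: affricate = 2.
/g/: plosive = 1.
/ɫ/: liquid = 5.
The maximum is 5.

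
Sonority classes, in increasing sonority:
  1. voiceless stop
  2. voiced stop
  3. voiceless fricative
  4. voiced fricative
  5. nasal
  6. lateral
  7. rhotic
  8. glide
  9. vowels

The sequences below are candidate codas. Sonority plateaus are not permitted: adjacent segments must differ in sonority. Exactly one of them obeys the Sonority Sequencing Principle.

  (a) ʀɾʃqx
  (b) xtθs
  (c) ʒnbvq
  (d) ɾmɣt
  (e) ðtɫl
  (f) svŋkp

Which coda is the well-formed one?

(a) 7-7-3-1-3 → violates
(b) 3-1-3-3 → violates
(c) 4-5-2-4-1 → violates
(d) 7-5-4-1 → obeys
(e) 4-1-6-6 → violates
(f) 3-4-5-1-1 → violates

d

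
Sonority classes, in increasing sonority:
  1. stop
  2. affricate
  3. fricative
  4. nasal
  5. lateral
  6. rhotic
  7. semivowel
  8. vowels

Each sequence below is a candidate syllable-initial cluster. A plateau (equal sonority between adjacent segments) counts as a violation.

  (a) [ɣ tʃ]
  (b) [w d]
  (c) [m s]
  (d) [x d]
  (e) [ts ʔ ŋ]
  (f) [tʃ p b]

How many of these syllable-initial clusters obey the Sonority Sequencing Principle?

0

(a) sonority 3-2: ill-formed.
(b) sonority 7-1: ill-formed.
(c) sonority 4-3: ill-formed.
(d) sonority 3-1: ill-formed.
(e) sonority 2-1-4: ill-formed.
(f) sonority 2-1-1: ill-formed.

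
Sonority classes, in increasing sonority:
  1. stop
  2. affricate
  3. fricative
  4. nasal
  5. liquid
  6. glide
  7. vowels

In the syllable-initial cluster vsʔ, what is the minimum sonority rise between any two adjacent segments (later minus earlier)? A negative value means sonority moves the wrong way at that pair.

-2

/v/ — fricative, sonority 3.
/s/ — fricative, sonority 3.
/ʔ/ — stop, sonority 1.
/v/→/s/: change +0.
/s/→/ʔ/: change -2.
Minimum = -2.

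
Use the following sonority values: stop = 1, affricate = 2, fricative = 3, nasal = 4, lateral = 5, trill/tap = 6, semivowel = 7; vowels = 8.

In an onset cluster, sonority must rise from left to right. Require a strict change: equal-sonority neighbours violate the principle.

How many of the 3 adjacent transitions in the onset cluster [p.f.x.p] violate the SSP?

2

/p/ is a stop (sonority 1).
/f/ is a fricative (sonority 3).
/x/ is a fricative (sonority 3).
/p/ is a stop (sonority 1).
/p/→/f/: 1→3 (rises) — ok.
/f/→/x/: 3→3 (plateau) — violation.
/x/→/p/: 3→1 (does not rise) — violation.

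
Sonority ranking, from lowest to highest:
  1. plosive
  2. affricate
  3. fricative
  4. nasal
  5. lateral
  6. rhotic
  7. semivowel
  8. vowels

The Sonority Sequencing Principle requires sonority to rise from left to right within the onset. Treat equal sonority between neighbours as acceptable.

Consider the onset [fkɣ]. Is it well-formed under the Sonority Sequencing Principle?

no

/f/: fricative = 3.
/k/: plosive = 1.
/ɣ/: fricative = 3.
The profile is 3-1-3. Between /f/ (3) and /k/ (1) sonority does not rise, so the cluster violates the SSP.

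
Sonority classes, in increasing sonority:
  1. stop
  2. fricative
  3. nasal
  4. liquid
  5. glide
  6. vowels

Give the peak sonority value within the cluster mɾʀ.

/m/ — nasal, sonority 3.
/ɾ/ — liquid, sonority 4.
/ʀ/ — liquid, sonority 4.
The maximum is 4.

4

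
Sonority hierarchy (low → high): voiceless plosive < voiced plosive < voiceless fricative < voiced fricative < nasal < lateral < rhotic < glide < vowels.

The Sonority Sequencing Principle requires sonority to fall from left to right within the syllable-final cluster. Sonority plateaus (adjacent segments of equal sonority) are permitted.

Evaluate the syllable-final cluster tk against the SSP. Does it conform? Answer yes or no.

yes

/t/ — voiceless plosive, sonority 1.
/k/ — voiceless plosive, sonority 1.
The profile 1-1 is non-increasing (plateaus allowed), so the syllable-final cluster satisfies the SSP.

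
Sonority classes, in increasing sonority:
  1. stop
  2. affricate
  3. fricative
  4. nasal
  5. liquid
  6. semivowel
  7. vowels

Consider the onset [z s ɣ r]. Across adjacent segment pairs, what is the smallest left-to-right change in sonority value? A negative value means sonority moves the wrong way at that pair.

/z/ is a fricative (sonority 3).
/s/ is a fricative (sonority 3).
/ɣ/ is a fricative (sonority 3).
/r/ is a liquid (sonority 5).
/z/→/s/: change +0.
/s/→/ɣ/: change +0.
/ɣ/→/r/: change +2.
Minimum = 0.

0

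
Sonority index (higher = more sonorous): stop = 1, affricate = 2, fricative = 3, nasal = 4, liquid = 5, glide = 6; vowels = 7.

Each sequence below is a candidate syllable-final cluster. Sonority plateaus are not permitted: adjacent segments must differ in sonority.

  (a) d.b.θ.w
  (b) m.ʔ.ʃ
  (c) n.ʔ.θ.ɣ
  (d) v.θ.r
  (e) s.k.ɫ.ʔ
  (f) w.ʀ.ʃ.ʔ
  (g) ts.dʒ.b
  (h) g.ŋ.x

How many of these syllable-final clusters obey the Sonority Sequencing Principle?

(a) d.b.θ.w: profile 1-1-3-6 — violates.
(b) m.ʔ.ʃ: profile 4-1-3 — violates.
(c) n.ʔ.θ.ɣ: profile 4-1-3-3 — violates.
(d) v.θ.r: profile 3-3-5 — violates.
(e) s.k.ɫ.ʔ: profile 3-1-5-1 — violates.
(f) w.ʀ.ʃ.ʔ: profile 6-5-3-1 — obeys.
(g) ts.dʒ.b: profile 2-2-1 — violates.
(h) g.ŋ.x: profile 1-4-3 — violates.

1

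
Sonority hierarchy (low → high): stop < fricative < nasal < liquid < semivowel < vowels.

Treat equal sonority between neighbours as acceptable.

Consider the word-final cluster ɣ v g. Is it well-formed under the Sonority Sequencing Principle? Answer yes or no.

/ɣ/: fricative = 2.
/v/: fricative = 2.
/g/: stop = 1.
The profile 2-2-1 is non-increasing (plateaus allowed), so the word-final cluster satisfies the SSP.

yes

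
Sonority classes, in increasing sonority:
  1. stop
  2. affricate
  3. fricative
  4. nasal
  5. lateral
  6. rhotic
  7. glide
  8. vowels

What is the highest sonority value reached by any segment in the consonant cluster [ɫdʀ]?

6

/ɫ/ is a lateral (sonority 5).
/d/ is a stop (sonority 1).
/ʀ/ is a rhotic (sonority 6).
The maximum is 6.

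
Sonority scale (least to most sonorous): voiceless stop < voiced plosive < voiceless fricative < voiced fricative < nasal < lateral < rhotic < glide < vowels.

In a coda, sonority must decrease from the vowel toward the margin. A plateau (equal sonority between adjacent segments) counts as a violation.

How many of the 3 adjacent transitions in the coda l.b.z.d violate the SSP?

1

/l/: lateral = 6.
/b/: voiced plosive = 2.
/z/: voiced fricative = 4.
/d/: voiced plosive = 2.
/l/→/b/: 6→2 (falls) — ok.
/b/→/z/: 2→4 (does not fall) — violation.
/z/→/d/: 4→2 (falls) — ok.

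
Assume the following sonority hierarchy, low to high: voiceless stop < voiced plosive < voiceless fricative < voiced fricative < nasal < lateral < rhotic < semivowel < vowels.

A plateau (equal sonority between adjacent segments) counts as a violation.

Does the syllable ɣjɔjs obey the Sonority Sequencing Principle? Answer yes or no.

yes

Onset: /ɣ/ is a voiced fricative (sonority 4), /j/ is a semivowel (sonority 8); then the nucleus /ɔ/ (sonority 9).
Onset profile 4-8-9 — rises to the nucleus.
Coda: /j/ is a semivowel (sonority 8), /s/ is a voiceless fricative (sonority 3).
Coda profile 9-8-3 — falls from the nucleus.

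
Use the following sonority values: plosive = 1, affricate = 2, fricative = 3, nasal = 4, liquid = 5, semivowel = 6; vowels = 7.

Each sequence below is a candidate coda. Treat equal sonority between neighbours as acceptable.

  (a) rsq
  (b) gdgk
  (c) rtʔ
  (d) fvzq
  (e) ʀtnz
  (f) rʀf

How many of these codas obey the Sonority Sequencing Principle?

5

(a) sonority 5-3-1: well-formed.
(b) sonority 1-1-1-1: well-formed.
(c) sonority 5-1-1: well-formed.
(d) sonority 3-3-3-1: well-formed.
(e) sonority 5-1-4-3: ill-formed.
(f) sonority 5-5-3: well-formed.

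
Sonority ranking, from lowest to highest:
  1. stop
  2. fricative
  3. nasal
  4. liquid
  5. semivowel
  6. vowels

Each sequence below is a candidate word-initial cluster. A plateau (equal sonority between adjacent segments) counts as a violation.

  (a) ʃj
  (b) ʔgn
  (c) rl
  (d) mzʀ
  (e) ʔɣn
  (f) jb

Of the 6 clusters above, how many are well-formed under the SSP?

(a) ʃj: profile 2-5 — obeys.
(b) ʔgn: profile 1-1-3 — violates.
(c) rl: profile 4-4 — violates.
(d) mzʀ: profile 3-2-4 — violates.
(e) ʔɣn: profile 1-2-3 — obeys.
(f) jb: profile 5-1 — violates.

2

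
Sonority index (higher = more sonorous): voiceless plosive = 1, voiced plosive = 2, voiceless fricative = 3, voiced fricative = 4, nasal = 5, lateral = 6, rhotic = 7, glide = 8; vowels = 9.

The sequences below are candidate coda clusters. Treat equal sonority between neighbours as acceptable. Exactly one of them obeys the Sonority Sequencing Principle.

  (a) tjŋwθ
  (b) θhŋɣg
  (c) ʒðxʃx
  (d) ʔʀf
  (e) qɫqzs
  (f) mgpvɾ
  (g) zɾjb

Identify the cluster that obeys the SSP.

c

(a) tjŋwθ: profile 1-8-5-8-3 — violates.
(b) θhŋɣg: profile 3-3-5-4-2 — violates.
(c) ʒðxʃx: profile 4-4-3-3-3 — obeys.
(d) ʔʀf: profile 1-7-3 — violates.
(e) qɫqzs: profile 1-6-1-4-3 — violates.
(f) mgpvɾ: profile 5-2-1-4-7 — violates.
(g) zɾjb: profile 4-7-8-2 — violates.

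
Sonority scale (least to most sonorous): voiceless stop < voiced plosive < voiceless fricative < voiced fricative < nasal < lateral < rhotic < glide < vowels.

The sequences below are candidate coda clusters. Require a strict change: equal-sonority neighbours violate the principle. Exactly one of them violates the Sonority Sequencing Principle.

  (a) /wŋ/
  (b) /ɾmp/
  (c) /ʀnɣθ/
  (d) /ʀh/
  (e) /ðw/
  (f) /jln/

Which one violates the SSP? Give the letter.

(a) /wŋ/: profile 8-5 — obeys.
(b) /ɾmp/: profile 7-5-1 — obeys.
(c) /ʀnɣθ/: profile 7-5-4-3 — obeys.
(d) /ʀh/: profile 7-3 — obeys.
(e) /ðw/: profile 4-8 — violates.
(f) /jln/: profile 8-6-5 — obeys.

e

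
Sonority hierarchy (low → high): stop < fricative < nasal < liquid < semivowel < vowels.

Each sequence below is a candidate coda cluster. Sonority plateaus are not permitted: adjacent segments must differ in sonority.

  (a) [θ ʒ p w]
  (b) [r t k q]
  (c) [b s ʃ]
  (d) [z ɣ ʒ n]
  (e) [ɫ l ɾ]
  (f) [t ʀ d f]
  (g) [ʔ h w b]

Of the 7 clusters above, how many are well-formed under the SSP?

0

(a) sonority 2-2-1-5: ill-formed.
(b) sonority 4-1-1-1: ill-formed.
(c) sonority 1-2-2: ill-formed.
(d) sonority 2-2-2-3: ill-formed.
(e) sonority 4-4-4: ill-formed.
(f) sonority 1-4-1-2: ill-formed.
(g) sonority 1-2-5-1: ill-formed.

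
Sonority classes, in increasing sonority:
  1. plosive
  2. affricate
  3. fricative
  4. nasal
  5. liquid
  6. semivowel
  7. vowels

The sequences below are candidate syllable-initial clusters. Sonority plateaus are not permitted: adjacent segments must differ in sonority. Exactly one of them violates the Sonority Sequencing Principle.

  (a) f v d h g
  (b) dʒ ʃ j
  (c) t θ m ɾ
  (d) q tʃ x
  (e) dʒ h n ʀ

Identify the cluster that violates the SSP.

(a) f v d h g: profile 3-3-1-3-1 — violates.
(b) dʒ ʃ j: profile 2-3-6 — obeys.
(c) t θ m ɾ: profile 1-3-4-5 — obeys.
(d) q tʃ x: profile 1-2-3 — obeys.
(e) dʒ h n ʀ: profile 2-3-4-5 — obeys.

a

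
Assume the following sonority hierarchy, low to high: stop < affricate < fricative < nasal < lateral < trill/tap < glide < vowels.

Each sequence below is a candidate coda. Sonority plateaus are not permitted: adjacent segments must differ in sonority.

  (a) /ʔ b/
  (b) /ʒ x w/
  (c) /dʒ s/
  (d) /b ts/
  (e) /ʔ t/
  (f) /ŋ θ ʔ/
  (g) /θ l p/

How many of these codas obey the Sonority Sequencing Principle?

(a) sonority 1-1: ill-formed.
(b) sonority 3-3-7: ill-formed.
(c) sonority 2-3: ill-formed.
(d) sonority 1-2: ill-formed.
(e) sonority 1-1: ill-formed.
(f) sonority 4-3-1: well-formed.
(g) sonority 3-5-1: ill-formed.

1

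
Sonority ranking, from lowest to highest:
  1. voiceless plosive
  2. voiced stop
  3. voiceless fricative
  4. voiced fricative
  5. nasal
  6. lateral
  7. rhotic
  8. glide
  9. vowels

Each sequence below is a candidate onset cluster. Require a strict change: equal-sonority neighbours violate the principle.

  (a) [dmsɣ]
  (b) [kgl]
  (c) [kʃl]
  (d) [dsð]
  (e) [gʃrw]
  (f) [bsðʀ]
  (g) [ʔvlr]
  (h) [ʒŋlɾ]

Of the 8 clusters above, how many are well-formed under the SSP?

(a) [dmsɣ]: profile 2-5-3-4 — violates.
(b) [kgl]: profile 1-2-6 — obeys.
(c) [kʃl]: profile 1-3-6 — obeys.
(d) [dsð]: profile 2-3-4 — obeys.
(e) [gʃrw]: profile 2-3-7-8 — obeys.
(f) [bsðʀ]: profile 2-3-4-7 — obeys.
(g) [ʔvlr]: profile 1-4-6-7 — obeys.
(h) [ʒŋlɾ]: profile 4-5-6-7 — obeys.

7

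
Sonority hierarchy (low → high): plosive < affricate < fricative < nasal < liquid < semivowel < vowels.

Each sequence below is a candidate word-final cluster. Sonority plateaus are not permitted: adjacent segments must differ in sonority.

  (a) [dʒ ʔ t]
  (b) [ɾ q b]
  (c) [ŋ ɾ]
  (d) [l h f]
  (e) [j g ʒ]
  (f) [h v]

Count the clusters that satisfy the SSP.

0

(a) sonority 2-1-1: ill-formed.
(b) sonority 5-1-1: ill-formed.
(c) sonority 4-5: ill-formed.
(d) sonority 5-3-3: ill-formed.
(e) sonority 6-1-3: ill-formed.
(f) sonority 3-3: ill-formed.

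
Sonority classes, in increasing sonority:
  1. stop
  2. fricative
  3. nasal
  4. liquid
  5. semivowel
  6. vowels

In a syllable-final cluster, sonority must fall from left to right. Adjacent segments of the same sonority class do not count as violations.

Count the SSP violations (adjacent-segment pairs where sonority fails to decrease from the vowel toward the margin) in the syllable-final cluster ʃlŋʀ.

/ʃ/ is a fricative (sonority 2).
/l/ is a liquid (sonority 4).
/ŋ/ is a nasal (sonority 3).
/ʀ/ is a liquid (sonority 4).
/ʃ/→/l/: 2→4 (does not fall) — violation.
/l/→/ŋ/: 4→3 (falls) — ok.
/ŋ/→/ʀ/: 3→4 (does not fall) — violation.

2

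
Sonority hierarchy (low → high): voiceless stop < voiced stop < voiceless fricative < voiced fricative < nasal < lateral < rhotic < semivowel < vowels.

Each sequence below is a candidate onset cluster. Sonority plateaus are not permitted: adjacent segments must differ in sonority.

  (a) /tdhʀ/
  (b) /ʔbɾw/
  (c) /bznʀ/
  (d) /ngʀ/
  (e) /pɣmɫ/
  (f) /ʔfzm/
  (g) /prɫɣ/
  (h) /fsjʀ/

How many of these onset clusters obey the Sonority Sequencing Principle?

5

(a) 1-2-3-7 → obeys
(b) 1-2-7-8 → obeys
(c) 2-4-5-7 → obeys
(d) 5-2-7 → violates
(e) 1-4-5-6 → obeys
(f) 1-3-4-5 → obeys
(g) 1-7-6-4 → violates
(h) 3-3-8-7 → violates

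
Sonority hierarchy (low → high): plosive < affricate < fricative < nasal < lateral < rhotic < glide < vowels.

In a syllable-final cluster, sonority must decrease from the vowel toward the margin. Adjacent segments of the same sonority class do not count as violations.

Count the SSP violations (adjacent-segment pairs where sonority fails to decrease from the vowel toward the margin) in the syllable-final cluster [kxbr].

2

/k/ is a plosive (sonority 1).
/x/ is a fricative (sonority 3).
/b/ is a plosive (sonority 1).
/r/ is a rhotic (sonority 6).
/k/→/x/: 1→3 (does not fall) — violation.
/x/→/b/: 3→1 (falls) — ok.
/b/→/r/: 1→6 (does not fall) — violation.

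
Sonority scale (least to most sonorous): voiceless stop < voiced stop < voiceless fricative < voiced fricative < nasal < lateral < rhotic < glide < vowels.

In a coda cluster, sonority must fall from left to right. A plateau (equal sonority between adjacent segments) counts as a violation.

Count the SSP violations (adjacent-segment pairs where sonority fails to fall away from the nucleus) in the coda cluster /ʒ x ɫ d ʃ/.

/ʒ/ — voiced fricative, sonority 4.
/x/ — voiceless fricative, sonority 3.
/ɫ/ — lateral, sonority 6.
/d/ — voiced stop, sonority 2.
/ʃ/ — voiceless fricative, sonority 3.
/ʒ/→/x/: 4→3 (falls) — ok.
/x/→/ɫ/: 3→6 (does not fall) — violation.
/ɫ/→/d/: 6→2 (falls) — ok.
/d/→/ʃ/: 2→3 (does not fall) — violation.

2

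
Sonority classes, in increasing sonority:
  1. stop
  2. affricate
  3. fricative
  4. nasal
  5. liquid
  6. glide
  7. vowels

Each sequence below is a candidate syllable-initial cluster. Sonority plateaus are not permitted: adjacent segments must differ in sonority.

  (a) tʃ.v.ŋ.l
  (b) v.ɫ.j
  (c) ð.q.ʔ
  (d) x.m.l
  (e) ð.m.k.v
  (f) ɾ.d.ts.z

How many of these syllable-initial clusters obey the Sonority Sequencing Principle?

3

(a) sonority 2-3-4-5: well-formed.
(b) sonority 3-5-6: well-formed.
(c) sonority 3-1-1: ill-formed.
(d) sonority 3-4-5: well-formed.
(e) sonority 3-4-1-3: ill-formed.
(f) sonority 5-1-2-3: ill-formed.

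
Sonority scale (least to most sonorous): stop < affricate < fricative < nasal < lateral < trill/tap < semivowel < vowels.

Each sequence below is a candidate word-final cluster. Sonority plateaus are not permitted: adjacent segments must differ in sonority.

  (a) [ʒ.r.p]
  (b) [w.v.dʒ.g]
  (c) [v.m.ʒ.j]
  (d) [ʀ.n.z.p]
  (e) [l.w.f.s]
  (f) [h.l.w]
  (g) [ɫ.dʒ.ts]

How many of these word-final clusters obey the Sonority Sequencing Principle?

(a) sonority 3-6-1: ill-formed.
(b) sonority 7-3-2-1: well-formed.
(c) sonority 3-4-3-7: ill-formed.
(d) sonority 6-4-3-1: well-formed.
(e) sonority 5-7-3-3: ill-formed.
(f) sonority 3-5-7: ill-formed.
(g) sonority 5-2-2: ill-formed.

2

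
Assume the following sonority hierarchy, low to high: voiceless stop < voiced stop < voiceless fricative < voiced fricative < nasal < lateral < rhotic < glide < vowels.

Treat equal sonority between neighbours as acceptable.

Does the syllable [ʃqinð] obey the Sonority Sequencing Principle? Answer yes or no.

Onset: /ʃ/ is a voiceless fricative (sonority 3), /q/ is a voiceless stop (sonority 1); then the nucleus /i/ (sonority 9).
Onset profile 3-1-9 — does not rise throughout.
Coda: /n/ is a nasal (sonority 5), /ð/ is a voiced fricative (sonority 4).
Coda profile 9-5-4 — falls from the nucleus.

no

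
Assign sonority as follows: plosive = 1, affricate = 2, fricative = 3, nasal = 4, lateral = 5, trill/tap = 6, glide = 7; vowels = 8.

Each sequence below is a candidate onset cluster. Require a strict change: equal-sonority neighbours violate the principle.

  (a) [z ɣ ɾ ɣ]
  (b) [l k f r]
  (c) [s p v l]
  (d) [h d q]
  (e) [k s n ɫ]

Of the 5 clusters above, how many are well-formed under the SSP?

1

(a) 3-3-6-3 → violates
(b) 5-1-3-6 → violates
(c) 3-1-3-5 → violates
(d) 3-1-1 → violates
(e) 1-3-4-5 → obeys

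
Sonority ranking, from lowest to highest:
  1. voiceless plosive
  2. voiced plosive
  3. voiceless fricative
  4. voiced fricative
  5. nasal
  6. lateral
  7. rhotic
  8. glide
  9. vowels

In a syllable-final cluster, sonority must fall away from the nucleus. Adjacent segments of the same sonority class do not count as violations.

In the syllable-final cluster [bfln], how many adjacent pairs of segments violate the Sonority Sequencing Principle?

/b/ is a voiced plosive (sonority 2).
/f/ is a voiceless fricative (sonority 3).
/l/ is a lateral (sonority 6).
/n/ is a nasal (sonority 5).
/b/→/f/: 2→3 (does not fall) — violation.
/f/→/l/: 3→6 (does not fall) — violation.
/l/→/n/: 6→5 (falls) — ok.

2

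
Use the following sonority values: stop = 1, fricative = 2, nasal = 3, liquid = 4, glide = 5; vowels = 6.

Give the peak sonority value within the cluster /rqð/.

/r/ is a liquid (sonority 4).
/q/ is a stop (sonority 1).
/ð/ is a fricative (sonority 2).
The maximum is 4.

4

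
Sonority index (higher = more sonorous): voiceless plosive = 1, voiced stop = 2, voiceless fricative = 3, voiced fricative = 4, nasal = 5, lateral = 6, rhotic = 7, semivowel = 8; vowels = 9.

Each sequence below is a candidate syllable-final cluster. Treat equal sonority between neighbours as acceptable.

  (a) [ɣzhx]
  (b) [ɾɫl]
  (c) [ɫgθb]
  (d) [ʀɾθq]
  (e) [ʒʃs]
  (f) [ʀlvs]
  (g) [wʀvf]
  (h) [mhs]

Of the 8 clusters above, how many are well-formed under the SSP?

(a) sonority 4-4-3-3: well-formed.
(b) sonority 7-6-6: well-formed.
(c) sonority 6-2-3-2: ill-formed.
(d) sonority 7-7-3-1: well-formed.
(e) sonority 4-3-3: well-formed.
(f) sonority 7-6-4-3: well-formed.
(g) sonority 8-7-4-3: well-formed.
(h) sonority 5-3-3: well-formed.

7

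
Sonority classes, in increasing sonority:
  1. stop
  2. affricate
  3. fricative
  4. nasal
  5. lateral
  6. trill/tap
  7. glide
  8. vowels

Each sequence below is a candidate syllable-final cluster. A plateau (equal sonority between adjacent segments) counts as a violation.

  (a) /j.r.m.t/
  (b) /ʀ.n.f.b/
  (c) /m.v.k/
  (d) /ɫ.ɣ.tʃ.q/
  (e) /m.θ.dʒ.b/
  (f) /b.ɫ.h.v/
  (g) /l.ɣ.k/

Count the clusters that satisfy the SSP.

6

(a) sonority 7-6-4-1: well-formed.
(b) sonority 6-4-3-1: well-formed.
(c) sonority 4-3-1: well-formed.
(d) sonority 5-3-2-1: well-formed.
(e) sonority 4-3-2-1: well-formed.
(f) sonority 1-5-3-3: ill-formed.
(g) sonority 5-3-1: well-formed.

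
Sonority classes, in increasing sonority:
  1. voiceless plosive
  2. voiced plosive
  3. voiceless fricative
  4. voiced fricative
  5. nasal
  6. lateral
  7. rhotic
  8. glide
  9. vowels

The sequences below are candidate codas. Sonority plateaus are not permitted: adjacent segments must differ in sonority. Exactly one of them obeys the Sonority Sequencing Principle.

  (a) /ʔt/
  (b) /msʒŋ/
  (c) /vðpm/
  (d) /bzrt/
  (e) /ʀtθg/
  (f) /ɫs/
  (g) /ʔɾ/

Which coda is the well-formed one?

(a) 1-1 → violates
(b) 5-3-4-5 → violates
(c) 4-4-1-5 → violates
(d) 2-4-7-1 → violates
(e) 7-1-3-2 → violates
(f) 6-3 → obeys
(g) 1-7 → violates

f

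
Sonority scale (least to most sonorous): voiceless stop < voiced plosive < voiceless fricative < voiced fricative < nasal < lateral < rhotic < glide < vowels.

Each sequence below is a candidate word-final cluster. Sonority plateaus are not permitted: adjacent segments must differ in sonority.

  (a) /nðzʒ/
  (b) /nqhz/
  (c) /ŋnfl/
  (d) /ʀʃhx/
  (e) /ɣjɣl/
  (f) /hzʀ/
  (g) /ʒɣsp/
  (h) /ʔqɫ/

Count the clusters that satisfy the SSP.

0

(a) /nðzʒ/: profile 5-4-4-4 — violates.
(b) /nqhz/: profile 5-1-3-4 — violates.
(c) /ŋnfl/: profile 5-5-3-6 — violates.
(d) /ʀʃhx/: profile 7-3-3-3 — violates.
(e) /ɣjɣl/: profile 4-8-4-6 — violates.
(f) /hzʀ/: profile 3-4-7 — violates.
(g) /ʒɣsp/: profile 4-4-3-1 — violates.
(h) /ʔqɫ/: profile 1-1-6 — violates.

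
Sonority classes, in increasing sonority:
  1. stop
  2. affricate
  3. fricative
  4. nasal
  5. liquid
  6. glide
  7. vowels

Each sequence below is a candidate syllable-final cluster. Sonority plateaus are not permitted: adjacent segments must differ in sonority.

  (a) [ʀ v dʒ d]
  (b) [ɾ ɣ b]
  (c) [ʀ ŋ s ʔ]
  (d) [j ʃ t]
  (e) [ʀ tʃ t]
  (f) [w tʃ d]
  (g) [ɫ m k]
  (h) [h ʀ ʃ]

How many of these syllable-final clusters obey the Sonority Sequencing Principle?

7

(a) [ʀ v dʒ d]: profile 5-3-2-1 — obeys.
(b) [ɾ ɣ b]: profile 5-3-1 — obeys.
(c) [ʀ ŋ s ʔ]: profile 5-4-3-1 — obeys.
(d) [j ʃ t]: profile 6-3-1 — obeys.
(e) [ʀ tʃ t]: profile 5-2-1 — obeys.
(f) [w tʃ d]: profile 6-2-1 — obeys.
(g) [ɫ m k]: profile 5-4-1 — obeys.
(h) [h ʀ ʃ]: profile 3-5-3 — violates.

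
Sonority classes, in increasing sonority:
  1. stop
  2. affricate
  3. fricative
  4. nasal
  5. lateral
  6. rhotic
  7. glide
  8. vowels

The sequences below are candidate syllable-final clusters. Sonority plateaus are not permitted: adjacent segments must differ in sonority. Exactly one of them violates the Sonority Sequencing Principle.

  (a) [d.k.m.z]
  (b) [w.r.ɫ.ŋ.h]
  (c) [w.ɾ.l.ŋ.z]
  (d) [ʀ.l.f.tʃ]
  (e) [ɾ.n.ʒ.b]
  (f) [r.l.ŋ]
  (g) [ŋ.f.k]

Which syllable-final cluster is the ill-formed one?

(a) 1-1-4-3 → violates
(b) 7-6-5-4-3 → obeys
(c) 7-6-5-4-3 → obeys
(d) 6-5-3-2 → obeys
(e) 6-4-3-1 → obeys
(f) 6-5-4 → obeys
(g) 4-3-1 → obeys

a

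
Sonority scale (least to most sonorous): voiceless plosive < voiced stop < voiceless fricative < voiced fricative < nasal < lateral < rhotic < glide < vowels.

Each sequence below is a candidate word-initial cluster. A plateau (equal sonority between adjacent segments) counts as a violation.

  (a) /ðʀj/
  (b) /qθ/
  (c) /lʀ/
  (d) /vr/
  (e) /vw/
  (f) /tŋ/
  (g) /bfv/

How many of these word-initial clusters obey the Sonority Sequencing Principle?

(a) 4-7-8 → obeys
(b) 1-3 → obeys
(c) 6-7 → obeys
(d) 4-7 → obeys
(e) 4-8 → obeys
(f) 1-5 → obeys
(g) 2-3-4 → obeys

7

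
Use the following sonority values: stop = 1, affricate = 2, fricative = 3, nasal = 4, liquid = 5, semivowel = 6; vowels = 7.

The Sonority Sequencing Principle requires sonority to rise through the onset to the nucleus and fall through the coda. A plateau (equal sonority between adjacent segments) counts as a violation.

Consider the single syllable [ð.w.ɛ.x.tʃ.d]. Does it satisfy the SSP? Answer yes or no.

yes

Onset: /ð/ is a fricative (sonority 3), /w/ is a semivowel (sonority 6); then the nucleus /ɛ/ (sonority 7).
Onset profile 3-6-7 — rises to the nucleus.
Coda: /x/ is a fricative (sonority 3), /tʃ/ is an affricate (sonority 2), /d/ is a stop (sonority 1).
Coda profile 7-3-2-1 — falls from the nucleus.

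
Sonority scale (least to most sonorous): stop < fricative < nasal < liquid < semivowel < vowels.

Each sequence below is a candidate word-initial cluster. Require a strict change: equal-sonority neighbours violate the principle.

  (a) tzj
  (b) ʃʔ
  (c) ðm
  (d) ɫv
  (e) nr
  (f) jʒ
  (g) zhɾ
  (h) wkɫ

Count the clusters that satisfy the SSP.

(a) 1-2-5 → obeys
(b) 2-1 → violates
(c) 2-3 → obeys
(d) 4-2 → violates
(e) 3-4 → obeys
(f) 5-2 → violates
(g) 2-2-4 → violates
(h) 5-1-4 → violates

3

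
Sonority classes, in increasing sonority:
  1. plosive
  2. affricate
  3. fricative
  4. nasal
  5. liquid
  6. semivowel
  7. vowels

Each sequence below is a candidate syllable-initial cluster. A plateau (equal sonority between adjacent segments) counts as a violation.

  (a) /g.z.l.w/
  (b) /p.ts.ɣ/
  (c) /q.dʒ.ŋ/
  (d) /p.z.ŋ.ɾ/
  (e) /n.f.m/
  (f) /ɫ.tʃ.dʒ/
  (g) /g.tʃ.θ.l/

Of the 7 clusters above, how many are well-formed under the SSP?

(a) /g.z.l.w/: profile 1-3-5-6 — obeys.
(b) /p.ts.ɣ/: profile 1-2-3 — obeys.
(c) /q.dʒ.ŋ/: profile 1-2-4 — obeys.
(d) /p.z.ŋ.ɾ/: profile 1-3-4-5 — obeys.
(e) /n.f.m/: profile 4-3-4 — violates.
(f) /ɫ.tʃ.dʒ/: profile 5-2-2 — violates.
(g) /g.tʃ.θ.l/: profile 1-2-3-5 — obeys.

5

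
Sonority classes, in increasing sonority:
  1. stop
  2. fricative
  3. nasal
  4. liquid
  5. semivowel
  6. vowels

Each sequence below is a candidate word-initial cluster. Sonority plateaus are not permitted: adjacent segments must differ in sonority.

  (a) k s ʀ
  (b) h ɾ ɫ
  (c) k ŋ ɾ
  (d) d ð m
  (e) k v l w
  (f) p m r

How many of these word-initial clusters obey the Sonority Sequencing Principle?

5

(a) k s ʀ: profile 1-2-4 — obeys.
(b) h ɾ ɫ: profile 2-4-4 — violates.
(c) k ŋ ɾ: profile 1-3-4 — obeys.
(d) d ð m: profile 1-2-3 — obeys.
(e) k v l w: profile 1-2-4-5 — obeys.
(f) p m r: profile 1-3-4 — obeys.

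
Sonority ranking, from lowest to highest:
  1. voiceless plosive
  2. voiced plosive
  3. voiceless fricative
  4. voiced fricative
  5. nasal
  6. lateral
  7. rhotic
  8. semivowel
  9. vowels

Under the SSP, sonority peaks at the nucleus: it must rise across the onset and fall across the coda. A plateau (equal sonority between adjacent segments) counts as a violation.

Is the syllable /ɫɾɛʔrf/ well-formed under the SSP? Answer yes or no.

Onset: /ɫ/ is a lateral (sonority 6), /ɾ/ is a rhotic (sonority 7); then the nucleus /ɛ/ (sonority 9).
Onset profile 6-7-9 — rises to the nucleus.
Coda: /ʔ/ is a voiceless plosive (sonority 1), /r/ is a rhotic (sonority 7), /f/ is a voiceless fricative (sonority 3).
Coda profile 9-1-7-3 — does not strictly fall throughout.

no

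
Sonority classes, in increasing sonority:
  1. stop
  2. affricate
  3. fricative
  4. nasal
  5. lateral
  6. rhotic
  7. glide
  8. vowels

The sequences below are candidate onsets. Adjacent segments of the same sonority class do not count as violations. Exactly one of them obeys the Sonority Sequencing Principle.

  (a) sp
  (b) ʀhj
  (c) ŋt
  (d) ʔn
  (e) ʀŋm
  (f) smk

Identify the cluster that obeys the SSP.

(a) sonority 3-1: ill-formed.
(b) sonority 6-3-7: ill-formed.
(c) sonority 4-1: ill-formed.
(d) sonority 1-4: well-formed.
(e) sonority 6-4-4: ill-formed.
(f) sonority 3-4-1: ill-formed.

d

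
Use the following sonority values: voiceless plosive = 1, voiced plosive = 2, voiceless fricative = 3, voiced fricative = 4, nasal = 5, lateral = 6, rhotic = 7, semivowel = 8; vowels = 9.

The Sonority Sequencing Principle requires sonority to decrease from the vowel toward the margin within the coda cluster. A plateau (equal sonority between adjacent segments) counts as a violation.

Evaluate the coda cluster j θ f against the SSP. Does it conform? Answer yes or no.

no

/j/ — semivowel, sonority 8.
/θ/ — voiceless fricative, sonority 3.
/f/ — voiceless fricative, sonority 3.
The profile is 8-3-3. Between /θ/ (3) and /f/ (3) sonority does not fall, so the cluster violates the SSP.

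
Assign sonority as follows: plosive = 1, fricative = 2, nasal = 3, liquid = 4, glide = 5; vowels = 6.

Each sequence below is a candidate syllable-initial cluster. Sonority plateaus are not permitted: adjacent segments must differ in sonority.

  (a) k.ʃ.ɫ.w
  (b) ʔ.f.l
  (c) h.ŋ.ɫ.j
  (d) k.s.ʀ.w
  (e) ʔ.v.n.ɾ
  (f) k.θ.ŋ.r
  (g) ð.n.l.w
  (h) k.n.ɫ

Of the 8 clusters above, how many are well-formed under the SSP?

(a) k.ʃ.ɫ.w: profile 1-2-4-5 — obeys.
(b) ʔ.f.l: profile 1-2-4 — obeys.
(c) h.ŋ.ɫ.j: profile 2-3-4-5 — obeys.
(d) k.s.ʀ.w: profile 1-2-4-5 — obeys.
(e) ʔ.v.n.ɾ: profile 1-2-3-4 — obeys.
(f) k.θ.ŋ.r: profile 1-2-3-4 — obeys.
(g) ð.n.l.w: profile 2-3-4-5 — obeys.
(h) k.n.ɫ: profile 1-3-4 — obeys.

8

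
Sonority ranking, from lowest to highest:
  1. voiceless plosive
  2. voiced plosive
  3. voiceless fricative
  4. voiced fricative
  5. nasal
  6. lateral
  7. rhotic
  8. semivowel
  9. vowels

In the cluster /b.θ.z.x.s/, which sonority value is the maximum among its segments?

4

/b/: voiced plosive = 2.
/θ/: voiceless fricative = 3.
/z/: voiced fricative = 4.
/x/: voiceless fricative = 3.
/s/: voiceless fricative = 3.
The maximum is 4.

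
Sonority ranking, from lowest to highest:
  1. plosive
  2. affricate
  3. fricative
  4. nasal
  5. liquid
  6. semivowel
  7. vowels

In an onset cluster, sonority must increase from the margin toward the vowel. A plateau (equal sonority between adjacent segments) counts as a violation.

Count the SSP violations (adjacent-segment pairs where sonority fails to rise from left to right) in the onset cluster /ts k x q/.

2

/ts/ — affricate, sonority 2.
/k/ — plosive, sonority 1.
/x/ — fricative, sonority 3.
/q/ — plosive, sonority 1.
/ts/→/k/: 2→1 (does not rise) — violation.
/k/→/x/: 1→3 (rises) — ok.
/x/→/q/: 3→1 (does not rise) — violation.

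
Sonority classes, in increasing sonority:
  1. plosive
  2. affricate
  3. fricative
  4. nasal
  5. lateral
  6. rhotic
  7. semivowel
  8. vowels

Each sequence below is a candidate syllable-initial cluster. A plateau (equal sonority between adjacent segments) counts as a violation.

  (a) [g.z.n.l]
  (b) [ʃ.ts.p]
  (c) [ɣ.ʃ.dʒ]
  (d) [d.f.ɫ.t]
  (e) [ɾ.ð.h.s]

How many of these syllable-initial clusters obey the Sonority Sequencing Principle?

(a) [g.z.n.l]: profile 1-3-4-5 — obeys.
(b) [ʃ.ts.p]: profile 3-2-1 — violates.
(c) [ɣ.ʃ.dʒ]: profile 3-3-2 — violates.
(d) [d.f.ɫ.t]: profile 1-3-5-1 — violates.
(e) [ɾ.ð.h.s]: profile 6-3-3-3 — violates.

1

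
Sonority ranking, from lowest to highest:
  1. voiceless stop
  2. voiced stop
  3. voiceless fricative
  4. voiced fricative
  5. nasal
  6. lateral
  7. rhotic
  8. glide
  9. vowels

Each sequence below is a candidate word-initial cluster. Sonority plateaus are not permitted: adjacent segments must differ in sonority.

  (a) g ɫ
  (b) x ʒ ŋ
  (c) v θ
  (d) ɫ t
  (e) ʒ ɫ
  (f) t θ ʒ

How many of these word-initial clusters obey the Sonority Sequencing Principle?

(a) sonority 2-6: well-formed.
(b) sonority 3-4-5: well-formed.
(c) sonority 4-3: ill-formed.
(d) sonority 6-1: ill-formed.
(e) sonority 4-6: well-formed.
(f) sonority 1-3-4: well-formed.

4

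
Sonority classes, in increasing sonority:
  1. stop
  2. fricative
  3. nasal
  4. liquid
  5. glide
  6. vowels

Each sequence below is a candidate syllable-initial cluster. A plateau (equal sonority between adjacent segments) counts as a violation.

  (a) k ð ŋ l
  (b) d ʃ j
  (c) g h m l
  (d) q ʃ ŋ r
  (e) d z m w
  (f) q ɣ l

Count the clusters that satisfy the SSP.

(a) 1-2-3-4 → obeys
(b) 1-2-5 → obeys
(c) 1-2-3-4 → obeys
(d) 1-2-3-4 → obeys
(e) 1-2-3-5 → obeys
(f) 1-2-4 → obeys

6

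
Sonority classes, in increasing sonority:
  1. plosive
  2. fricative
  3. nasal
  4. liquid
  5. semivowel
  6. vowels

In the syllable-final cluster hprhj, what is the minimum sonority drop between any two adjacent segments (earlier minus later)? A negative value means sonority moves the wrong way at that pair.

-3

/h/: fricative = 2.
/p/: plosive = 1.
/r/: liquid = 4.
/h/: fricative = 2.
/j/: semivowel = 5.
/h/→/p/: change +1.
/p/→/r/: change -3.
/r/→/h/: change +2.
/h/→/j/: change -3.
Minimum = -3.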